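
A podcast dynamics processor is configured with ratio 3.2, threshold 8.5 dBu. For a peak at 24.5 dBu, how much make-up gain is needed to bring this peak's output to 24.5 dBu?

11 dB

The peak compresses to 8.5 + 16/3.2 = 13.5 dBu.
To reach 24.5 dBu requires 24.5 − 13.5 = 11 dB of make-up.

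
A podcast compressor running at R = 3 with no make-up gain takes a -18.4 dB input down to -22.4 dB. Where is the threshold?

-24.4 dB

Let T be the threshold. Output overshoot = (input overshoot)/R, so -22.4 − T = (-18.4 − T)/3.
3·(-22.4 − T) = -18.4 − T → 2·T = -67.2 − (-18.4) = -48.8.
T = -48.8/2 = -24.4 dB.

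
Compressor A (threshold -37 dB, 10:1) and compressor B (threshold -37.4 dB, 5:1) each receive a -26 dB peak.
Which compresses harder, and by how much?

A: overshoot 11 dB → output overshoot 1.1 dB → GR 9.9 dB.
B: overshoot 11.4 dB → output overshoot 2.28 dB → GR 9.12 dB.
A applies 0.78 dB more gain reduction.

A, by 0.78 dB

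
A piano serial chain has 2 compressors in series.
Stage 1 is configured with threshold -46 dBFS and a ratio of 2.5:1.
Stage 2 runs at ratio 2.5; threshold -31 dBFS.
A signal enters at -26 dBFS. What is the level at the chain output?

-38 dBFS

Stage 1: 20 dB above -46 dBFS, reduced 2.5:1 to 8 dB above → -38 dBFS.
Stage 2: below threshold (-38 ≤ -31); passes unchanged; output -38 dBFS.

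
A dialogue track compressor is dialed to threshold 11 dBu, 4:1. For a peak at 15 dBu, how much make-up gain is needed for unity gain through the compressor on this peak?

3 dB

Overshoot 4 dB → 4/4 = 1 dB after compression, so the compressed level is 11 + 1 = 12 dBu.
Make-up = target − compressed = 15 − 12 = 3 dB.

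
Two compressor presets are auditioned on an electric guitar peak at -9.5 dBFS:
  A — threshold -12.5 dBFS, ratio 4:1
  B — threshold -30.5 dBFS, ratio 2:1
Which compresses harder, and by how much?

A: overshoot 3 dB → output overshoot 0.75 dB → GR 2.25 dB.
B: overshoot 21 dB → output overshoot 10.5 dB → GR 10.5 dB.
B reduces 8.25 dB more.

B, by 8.25 dB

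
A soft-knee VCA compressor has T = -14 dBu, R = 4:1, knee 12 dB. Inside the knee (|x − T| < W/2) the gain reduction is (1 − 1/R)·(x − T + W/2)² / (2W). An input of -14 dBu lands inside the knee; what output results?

-15.125 dBu

x − T + W/2 = -14 − (-14) + 6 = 6.
GR = (1 − 1/4) × 6² / 24 = 0.75 × 36 / 24 = 1.125 dB.
Output = -14 − 1.125 = -15.125 dBu.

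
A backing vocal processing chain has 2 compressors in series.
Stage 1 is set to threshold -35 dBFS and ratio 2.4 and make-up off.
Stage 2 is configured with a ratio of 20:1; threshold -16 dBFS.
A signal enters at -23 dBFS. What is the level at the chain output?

-30 dBFS

Stage 1: overshoot 12 dB → 12/2.4 = 5 dB → -30 dBFS.
Stage 2: below threshold (-30 ≤ -16); passes unchanged; output -30 dBFS.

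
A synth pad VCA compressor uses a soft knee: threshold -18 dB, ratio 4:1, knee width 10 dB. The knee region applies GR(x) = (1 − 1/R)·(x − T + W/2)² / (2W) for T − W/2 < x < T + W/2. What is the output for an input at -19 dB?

x − T + W/2 = -19 − (-18) + 5 = 4.
GR = (1 − 1/4) × 4² / 20 = 0.75 × 16 / 20 = 0.6 dB.
Output = -19 − 0.6 = -19.6 dB.

-19.6 dB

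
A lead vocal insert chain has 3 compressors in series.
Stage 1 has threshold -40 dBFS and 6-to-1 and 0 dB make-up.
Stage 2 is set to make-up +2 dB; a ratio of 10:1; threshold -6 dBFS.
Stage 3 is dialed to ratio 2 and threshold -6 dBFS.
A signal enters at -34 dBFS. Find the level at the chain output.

Stage 1: 6 dB above -40 dBFS, reduced 6:1 to 1 dB above → -39 dBFS.
Stage 2: below threshold (-39 ≤ -6); passes unchanged; make-up brings it to -37 dBFS.
Stage 3: -37 dBFS ≤ -6 dBFS, so stage 3 doesn't engage; output -37 dBFS.

-37 dBFS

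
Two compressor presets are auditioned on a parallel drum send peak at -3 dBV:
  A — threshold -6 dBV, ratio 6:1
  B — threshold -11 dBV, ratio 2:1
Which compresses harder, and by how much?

A: overshoot 3 dB → output overshoot 0.5 dB → GR 2.5 dB.
B: overshoot 8 dB → output overshoot 4 dB → GR 4 dB.
B applies 1.5 dB more gain reduction.

B, by 1.5 dB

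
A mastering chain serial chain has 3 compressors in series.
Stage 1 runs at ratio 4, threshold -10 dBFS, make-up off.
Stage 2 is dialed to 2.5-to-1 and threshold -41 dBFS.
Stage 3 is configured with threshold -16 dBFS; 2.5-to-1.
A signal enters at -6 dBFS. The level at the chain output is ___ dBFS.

-28.2 dBFS

Stage 1: -6 dBFS is 4 dB over -10 dBFS; at 4:1 that becomes 1 dB over, giving -9 dBFS.
Stage 2: -9 dBFS is 32 dB over -41 dBFS; at 2.5:1 that becomes 12.8 dB over, giving -28.2 dBFS.
Stage 3: below threshold (-28.2 ≤ -16); passes unchanged; output -28.2 dBFS.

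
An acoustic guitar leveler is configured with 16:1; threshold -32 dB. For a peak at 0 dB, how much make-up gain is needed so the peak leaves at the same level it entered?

Without make-up, output = threshold + overshoot/16 = -32 + 2 = -30 dB.
Gap to target: 30 dB.

30 dB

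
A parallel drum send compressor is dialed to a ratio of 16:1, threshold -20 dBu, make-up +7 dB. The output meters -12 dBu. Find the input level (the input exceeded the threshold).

-4 dBu

Stripping the +7 dB make-up gives -19 dBu at the gain stage.
Post-compression overshoot = -19 − (-20) = 1 dB.
Input overshoot = R × output overshoot = 16 dB → input = -20 + 16 = -4 dBu.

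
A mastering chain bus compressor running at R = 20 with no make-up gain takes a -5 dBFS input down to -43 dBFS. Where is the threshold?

Gain reduction = -5 − (-43) = 38 dB; output overshoot = GR / (R − 1) = 38 / 19 = 2 dB.
Threshold = output − output overshoot = -43 − 2 = -45 dBFS.

-45 dBFS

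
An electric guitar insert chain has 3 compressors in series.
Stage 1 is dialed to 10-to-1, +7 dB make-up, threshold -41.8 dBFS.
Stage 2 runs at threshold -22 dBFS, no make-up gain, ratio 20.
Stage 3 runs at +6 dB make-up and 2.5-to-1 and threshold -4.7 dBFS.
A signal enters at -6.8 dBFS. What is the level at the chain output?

-25.3 dBFS

Stage 1: 35 dB above -41.8 dBFS, reduced 10:1 to 3.5 dB above → -38.3 dBFS; +7 dB make-up → -31.3 dBFS.
Stage 2: -31.3 dBFS ≤ -22 dBFS, so stage 2 doesn't engage; output -31.3 dBFS.
Stage 3: below threshold (-31.3 ≤ -4.7); passes unchanged; make-up brings it to -25.3 dBFS.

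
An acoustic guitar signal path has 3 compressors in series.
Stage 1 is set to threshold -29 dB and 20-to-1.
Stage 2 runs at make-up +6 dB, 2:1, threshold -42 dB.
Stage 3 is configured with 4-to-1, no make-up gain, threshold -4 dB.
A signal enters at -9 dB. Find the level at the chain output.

-29 dB

Stage 1: -9 dB is 20 dB over -29 dB; at 20:1 that becomes 1 dB over, giving -28 dB.
Stage 2: -28 dB is 14 dB over -42 dB; at 2:1 that becomes 7 dB over, giving -35 dB; +6 dB make-up → -29 dB.
Stage 3: -29 dB is at or below the -4 dB threshold — no compression; output -29 dB.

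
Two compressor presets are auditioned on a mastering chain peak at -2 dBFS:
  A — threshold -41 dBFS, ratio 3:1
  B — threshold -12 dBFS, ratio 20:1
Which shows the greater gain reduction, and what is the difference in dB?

A: 39 dB over, compressed to 13 dB over, so 26 dB of GR.
B: 10 dB over, compressed to 0.5 dB over, so 9.5 dB of GR.
A applies 16.5 dB more gain reduction.

A, by 16.5 dB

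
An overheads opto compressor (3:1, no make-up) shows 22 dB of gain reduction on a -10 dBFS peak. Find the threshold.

-43 dBFS

Input is 33 dB above T (since output overshoot × R = input overshoot: (-32 − T)·3 = -10 − T gives T = -43 dBFS).
Check: -43 + (-10 − (-43))/3 = -43 + 11 = -32 dBFS. ✓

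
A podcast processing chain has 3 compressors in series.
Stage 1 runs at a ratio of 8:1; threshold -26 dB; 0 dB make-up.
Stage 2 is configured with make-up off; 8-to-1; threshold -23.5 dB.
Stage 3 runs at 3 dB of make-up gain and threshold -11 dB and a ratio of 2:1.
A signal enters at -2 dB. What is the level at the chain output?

-20.4375 dB

Stage 1: -2 dB is 24 dB over -26 dB; at 8:1 that becomes 3 dB over, giving -23 dB.
Stage 2: 0.5 dB above -23.5 dB, reduced 8:1 to 0.0625 dB above → -23.4375 dB.
Stage 3: below threshold (-23.4375 ≤ -11); passes unchanged; make-up brings it to -20.4375 dB.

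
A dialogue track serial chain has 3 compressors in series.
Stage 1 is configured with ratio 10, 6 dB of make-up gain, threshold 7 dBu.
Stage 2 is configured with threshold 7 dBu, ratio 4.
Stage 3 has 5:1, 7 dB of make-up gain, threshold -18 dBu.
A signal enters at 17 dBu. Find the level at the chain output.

-5.65 dBu

Stage 1: 10 dB above 7 dBu, reduced 10:1 to 1 dB above → 8 dBu; +6 dB make-up → 14 dBu.
Stage 2: overshoot 7 dB → 7/4 = 1.75 dB → 8.75 dBu.
Stage 3: overshoot 26.75 dB → 26.75/5 = 5.35 dB → -12.65 dBu; +7 dB make-up → -5.65 dBu.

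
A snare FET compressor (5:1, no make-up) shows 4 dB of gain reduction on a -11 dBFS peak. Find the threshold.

Gain reduction = -11 − (-15) = 4 dB; output overshoot = GR / (R − 1) = 4 / 4 = 1 dB.
Threshold = output − output overshoot = -15 − 1 = -16 dBFS.

-16 dBFS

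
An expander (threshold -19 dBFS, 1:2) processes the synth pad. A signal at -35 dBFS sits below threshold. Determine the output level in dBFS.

-51 dBFS

The input is 16 dB below the -19 dBFS threshold.
A 1:2 expander multiplies undershoot by 2: 16 × 2 = 32 dB below threshold.
Output = -19 − 32 = -51 dBFS.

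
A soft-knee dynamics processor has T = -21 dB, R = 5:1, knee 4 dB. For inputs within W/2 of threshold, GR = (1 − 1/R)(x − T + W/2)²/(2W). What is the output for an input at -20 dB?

-20.9 dB

x − T + W/2 = -20 − (-21) + 2 = 3.
GR = (1 − 1/5) × 3² / 8 = 0.8 × 9 / 8 = 0.9 dB.
Output = -20 − 0.9 = -20.9 dB.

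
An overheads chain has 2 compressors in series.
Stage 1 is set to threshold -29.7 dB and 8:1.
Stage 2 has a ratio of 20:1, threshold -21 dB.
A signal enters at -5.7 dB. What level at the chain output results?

-26.7 dB

Stage 1: overshoot 24 dB → 24/8 = 3 dB → -26.7 dB.
Stage 2: -26.7 dB is at or below the -21 dB threshold — no compression; output -26.7 dB.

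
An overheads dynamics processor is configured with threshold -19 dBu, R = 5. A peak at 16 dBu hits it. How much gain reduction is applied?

16 dBu exceeds the threshold by 35 dB.
After 5:1 compression the overshoot becomes 35/5 = 7 dB.
So the signal is attenuated by 35 − 7 = 28 dB.

28 dB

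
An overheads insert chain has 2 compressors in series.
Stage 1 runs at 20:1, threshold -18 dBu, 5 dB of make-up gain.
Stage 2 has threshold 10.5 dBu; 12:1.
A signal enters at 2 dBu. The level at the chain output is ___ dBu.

-12 dBu

Stage 1: 2 dBu is 20 dB over -18 dBu; at 20:1 that becomes 1 dB over, giving -17 dBu; +5 dB make-up → -12 dBu.
Stage 2: below threshold (-12 ≤ 10.5); passes unchanged; output -12 dBu.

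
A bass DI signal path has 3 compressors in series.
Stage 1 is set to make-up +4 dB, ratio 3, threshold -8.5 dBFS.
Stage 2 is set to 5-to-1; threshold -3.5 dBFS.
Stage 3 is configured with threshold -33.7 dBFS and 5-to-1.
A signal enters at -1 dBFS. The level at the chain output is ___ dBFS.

-27.6 dBFS

Stage 1: overshoot 7.5 dB → 7.5/3 = 2.5 dB → -6 dBFS; +4 dB make-up → -2 dBFS.
Stage 2: -2 dBFS is 1.5 dB over -3.5 dBFS; at 5:1 that becomes 0.3 dB over, giving -3.2 dBFS.
Stage 3: 30.5 dB above -33.7 dBFS, reduced 5:1 to 6.1 dB above → -27.6 dBFS.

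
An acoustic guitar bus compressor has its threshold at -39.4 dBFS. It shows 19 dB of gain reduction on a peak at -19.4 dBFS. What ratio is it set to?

Input overshoot = -19.4 − (-39.4) = 20 dB.
Output overshoot = 20 − 19 = 1 dB.
Ratio = input overshoot / output overshoot = 20 / 1 = 20.

20:1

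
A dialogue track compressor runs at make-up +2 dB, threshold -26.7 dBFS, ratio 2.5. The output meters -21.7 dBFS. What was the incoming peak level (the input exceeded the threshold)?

-19.2 dBFS

Stripping the +2 dB make-up gives -23.7 dBFS at the gain stage.
Post-compression overshoot = -23.7 − (-26.7) = 3 dB.
Before 2.5:1 compression the overshoot was 3 × 2.5 = 7.5 dB, so input = -26.7 + 7.5 = -19.2 dBFS.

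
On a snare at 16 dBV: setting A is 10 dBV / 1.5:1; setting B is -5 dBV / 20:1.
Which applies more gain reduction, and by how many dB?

A: overshoot 6 dB → output overshoot 4 dB → GR 2 dB.
B: overshoot 21 dB → output overshoot 1.05 dB → GR 19.95 dB.
B applies 17.95 dB more gain reduction.

B, by 17.95 dB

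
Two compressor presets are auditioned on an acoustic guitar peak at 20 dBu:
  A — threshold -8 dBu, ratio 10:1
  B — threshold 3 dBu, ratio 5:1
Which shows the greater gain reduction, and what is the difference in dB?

A: overshoot 28 dB → output overshoot 2.8 dB → GR 25.2 dB.
B: overshoot 17 dB → output overshoot 3.4 dB → GR 13.6 dB.
A reduces 11.6 dB more.

A, by 11.6 dB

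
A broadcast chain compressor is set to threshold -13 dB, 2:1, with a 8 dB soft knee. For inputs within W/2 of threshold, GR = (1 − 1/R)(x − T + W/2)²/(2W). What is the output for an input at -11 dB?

x − T + W/2 = -11 − (-13) + 4 = 6.
GR = (1 − 1/2) × 6² / 16 = 0.5 × 36 / 16 = 1.125 dB.
Output = -11 − 1.125 = -12.125 dB.

-12.125 dB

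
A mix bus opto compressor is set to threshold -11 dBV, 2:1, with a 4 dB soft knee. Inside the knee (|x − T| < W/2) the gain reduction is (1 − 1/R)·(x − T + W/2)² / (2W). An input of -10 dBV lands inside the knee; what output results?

-10.5625 dBV

x − T + W/2 = -10 − (-11) + 2 = 3.
GR = (1 − 1/2) × 3² / 8 = 0.5 × 9 / 8 = 0.5625 dB.
Output = -10 − 0.5625 = -10.5625 dBV.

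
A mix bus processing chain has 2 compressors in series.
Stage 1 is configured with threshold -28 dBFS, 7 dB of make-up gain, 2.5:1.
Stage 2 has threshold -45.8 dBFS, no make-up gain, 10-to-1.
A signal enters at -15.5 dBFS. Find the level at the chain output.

Stage 1: 12.5 dB above -28 dBFS, reduced 2.5:1 to 5 dB above → -23 dBFS; +7 dB make-up → -16 dBFS.
Stage 2: -16 dBFS is 29.8 dB over -45.8 dBFS; at 10:1 that becomes 2.98 dB over, giving -42.82 dBFS.

-42.82 dBFS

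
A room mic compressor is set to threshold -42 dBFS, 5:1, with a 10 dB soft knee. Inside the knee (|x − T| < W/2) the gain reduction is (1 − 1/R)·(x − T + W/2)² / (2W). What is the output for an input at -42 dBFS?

x − T + W/2 = -42 − (-42) + 5 = 5.
GR = (1 − 1/5) × 5² / 20 = 0.8 × 25 / 20 = 1 dB.
Output = -42 − 1 = -43 dBFS.

-43 dBFS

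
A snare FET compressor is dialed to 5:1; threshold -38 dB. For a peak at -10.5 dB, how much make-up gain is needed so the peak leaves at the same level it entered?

22 dB

The peak compresses to -38 + 27.5/5 = -32.5 dB.
To reach -10.5 dB requires -10.5 − (-32.5) = 22 dB of make-up.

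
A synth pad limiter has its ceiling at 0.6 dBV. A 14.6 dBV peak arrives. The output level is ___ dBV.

0.6 dBV

At ∞:1, everything above 0.6 dBV is held at the ceiling.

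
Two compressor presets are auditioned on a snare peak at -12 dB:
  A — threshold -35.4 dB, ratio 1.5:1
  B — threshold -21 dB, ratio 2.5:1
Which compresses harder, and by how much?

A: overshoot 23.4 dB → output overshoot 15.6 dB → GR 7.8 dB.
B: overshoot 9 dB → output overshoot 3.6 dB → GR 5.4 dB.
A applies 2.4 dB more gain reduction.

A, by 2.4 dB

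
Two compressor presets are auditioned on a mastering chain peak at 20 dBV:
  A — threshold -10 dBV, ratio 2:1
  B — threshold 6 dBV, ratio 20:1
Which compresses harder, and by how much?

A: 30 dB over, compressed to 15 dB over, so 15 dB of GR.
B: 14 dB over, compressed to 0.7 dB over, so 13.3 dB of GR.
A reduces 1.7 dB more.

A, by 1.7 dB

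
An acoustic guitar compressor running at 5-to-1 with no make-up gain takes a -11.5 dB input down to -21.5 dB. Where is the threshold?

-24 dB

Input is 12.5 dB above T (since output overshoot × R = input overshoot: (-21.5 − T)·5 = -11.5 − T gives T = -24 dB).
Check: -24 + (-11.5 − (-24))/5 = -24 + 2.5 = -21.5 dB. ✓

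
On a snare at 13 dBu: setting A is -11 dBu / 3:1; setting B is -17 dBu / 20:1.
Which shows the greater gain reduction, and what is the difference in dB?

B, by 12.5 dB

A: 24 dB over, compressed to 8 dB over, so 16 dB of GR.
B: 30 dB over, compressed to 1.5 dB over, so 28.5 dB of GR.
B applies 12.5 dB more gain reduction.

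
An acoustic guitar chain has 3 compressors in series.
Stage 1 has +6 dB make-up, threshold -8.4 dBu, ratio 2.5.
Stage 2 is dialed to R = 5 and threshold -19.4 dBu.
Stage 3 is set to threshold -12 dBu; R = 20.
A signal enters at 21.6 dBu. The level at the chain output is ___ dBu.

-13.6 dBu

Stage 1: overshoot 30 dB → 30/2.5 = 12 dB → 3.6 dBu; +6 dB make-up → 9.6 dBu.
Stage 2: 29 dB above -19.4 dBu, reduced 5:1 to 5.8 dB above → -13.6 dBu.
Stage 3: -13.6 dBu is at or below the -12 dBu threshold — no compression; output -13.6 dBu.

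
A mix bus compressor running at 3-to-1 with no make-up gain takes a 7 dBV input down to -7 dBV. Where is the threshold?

-14 dBV

Let T be the threshold. Output overshoot = (input overshoot)/R, so -7 − T = (7 − T)/3.
3·(-7 − T) = 7 − T → 2·T = -21 − 7 = -28.
T = -28/2 = -14 dBV.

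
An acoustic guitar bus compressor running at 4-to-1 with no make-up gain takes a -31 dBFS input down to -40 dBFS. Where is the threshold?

-43 dBFS

Input is 12 dB above T (since output overshoot × R = input overshoot: (-40 − T)·4 = -31 − T gives T = -43 dBFS).
Check: -43 + (-31 − (-43))/4 = -43 + 3 = -40 dBFS. ✓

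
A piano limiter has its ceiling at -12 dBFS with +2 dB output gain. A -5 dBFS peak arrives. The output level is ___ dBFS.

A brickwall limiter is an ∞:1 compressor: any input above the ceiling is clamped to -12 dBFS.
Output gain then adds 2 dB: -12 + 2 = -10 dBFS.

-10 dBFS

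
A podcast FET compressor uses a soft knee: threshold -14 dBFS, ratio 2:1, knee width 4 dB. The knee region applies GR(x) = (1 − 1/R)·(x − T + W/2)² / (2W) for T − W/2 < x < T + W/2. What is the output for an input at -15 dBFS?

-15.0625 dBFS

x − T + W/2 = -15 − (-14) + 2 = 1.
GR = (1 − 1/2) × 1² / 8 = 0.5 × 1 / 8 = 0.0625 dB.
Output = -15 − 0.0625 = -15.0625 dBFS.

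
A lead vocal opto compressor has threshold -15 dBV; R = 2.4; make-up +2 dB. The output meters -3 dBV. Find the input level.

9 dBV

Remove make-up: -3 − 2 = -5 dBV.
The compressed level sits -5 − (-15) = 10 dB over threshold.
Before 2.4:1 compression the overshoot was 10 × 2.4 = 24 dB, so input = -15 + 24 = 9 dBV.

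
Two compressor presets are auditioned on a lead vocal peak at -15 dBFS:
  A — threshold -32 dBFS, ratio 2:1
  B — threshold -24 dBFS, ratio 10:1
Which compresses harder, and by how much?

A, by 0.4 dB

A: 17 dB over, compressed to 8.5 dB over, so 8.5 dB of GR.
B: 9 dB over, compressed to 0.9 dB over, so 8.1 dB of GR.
A reduces 0.4 dB more.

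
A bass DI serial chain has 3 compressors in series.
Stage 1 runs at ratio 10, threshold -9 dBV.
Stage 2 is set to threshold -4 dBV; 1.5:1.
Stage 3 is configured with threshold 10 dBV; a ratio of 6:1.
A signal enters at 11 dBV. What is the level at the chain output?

Stage 1: 20 dB above -9 dBV, reduced 10:1 to 2 dB above → -7 dBV.
Stage 2: -7 dBV ≤ -4 dBV, so stage 2 doesn't engage; output -7 dBV.
Stage 3: -7 dBV ≤ 10 dBV, so stage 3 doesn't engage; output -7 dBV.

-7 dBV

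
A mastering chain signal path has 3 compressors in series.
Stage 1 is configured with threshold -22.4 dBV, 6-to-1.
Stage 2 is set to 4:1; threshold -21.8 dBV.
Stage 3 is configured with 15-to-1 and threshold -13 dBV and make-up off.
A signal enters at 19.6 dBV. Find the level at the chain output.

-20.2 dBV

Stage 1: overshoot 42 dB → 42/6 = 7 dB → -15.4 dBV.
Stage 2: overshoot 6.4 dB → 6.4/4 = 1.6 dB → -20.2 dBV.
Stage 3: below threshold (-20.2 ≤ -13); passes unchanged; output -20.2 dBV.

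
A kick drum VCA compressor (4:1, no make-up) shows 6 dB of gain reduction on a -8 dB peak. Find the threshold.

-16 dB

Let T be the threshold. Output overshoot = (input overshoot)/R, so -14 − T = (-8 − T)/4.
4·(-14 − T) = -8 − T → 3·T = -56 − (-8) = -48.
T = -48/3 = -16 dB.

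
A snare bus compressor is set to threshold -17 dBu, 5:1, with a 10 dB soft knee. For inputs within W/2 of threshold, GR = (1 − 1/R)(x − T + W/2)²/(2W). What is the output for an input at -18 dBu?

-18.64 dBu

x − T + W/2 = -18 − (-17) + 5 = 4.
GR = (1 − 1/5) × 4² / 20 = 0.8 × 16 / 20 = 0.64 dB.
Output = -18 − 0.64 = -18.64 dBu.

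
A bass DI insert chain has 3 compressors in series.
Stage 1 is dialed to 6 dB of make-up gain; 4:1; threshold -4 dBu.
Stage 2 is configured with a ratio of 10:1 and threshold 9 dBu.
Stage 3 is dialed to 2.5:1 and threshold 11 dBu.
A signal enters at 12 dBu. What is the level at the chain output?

Stage 1: 16 dB above -4 dBu, reduced 4:1 to 4 dB above → 0 dBu; +6 dB make-up → 6 dBu.
Stage 2: 6 dBu ≤ 9 dBu, so stage 2 doesn't engage; output 6 dBu.
Stage 3: below threshold (6 ≤ 11); passes unchanged; output 6 dBu.

6 dBu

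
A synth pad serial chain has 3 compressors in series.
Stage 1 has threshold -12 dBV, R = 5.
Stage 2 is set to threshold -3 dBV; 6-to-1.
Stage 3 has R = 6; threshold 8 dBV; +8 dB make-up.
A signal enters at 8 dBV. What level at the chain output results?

Stage 1: overshoot 20 dB → 20/5 = 4 dB → -8 dBV.
Stage 2: -8 dBV is at or below the -3 dBV threshold — no compression; output -8 dBV.
Stage 3: -8 dBV is at or below the 8 dBV threshold — no compression; make-up brings it to 0 dBV.

0 dBV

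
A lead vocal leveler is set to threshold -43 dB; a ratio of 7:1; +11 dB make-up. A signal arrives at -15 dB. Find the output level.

-28 dB

The input is 28 dB above the -43 dB threshold.
The 28 dB excess becomes 4 dB after 7:1 reduction.
Output = -43 + 4 = -39 dB; make-up adds 11 dB, giving -28 dB.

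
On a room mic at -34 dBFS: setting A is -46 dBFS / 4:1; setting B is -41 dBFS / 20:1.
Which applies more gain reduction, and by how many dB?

A: 12 dB over, compressed to 3 dB over, so 9 dB of GR.
B: 7 dB over, compressed to 0.35 dB over, so 6.65 dB of GR.
Difference: 2.35 dB in favour of A.

A, by 2.35 dB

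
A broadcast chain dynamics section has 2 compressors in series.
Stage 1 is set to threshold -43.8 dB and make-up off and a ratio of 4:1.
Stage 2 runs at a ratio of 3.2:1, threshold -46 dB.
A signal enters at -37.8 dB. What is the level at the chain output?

-44.84375 dB

Stage 1: overshoot 6 dB → 6/4 = 1.5 dB → -42.3 dB.
Stage 2: overshoot 3.7 dB → 3.7/3.2 = 1.15625 dB → -44.84375 dB.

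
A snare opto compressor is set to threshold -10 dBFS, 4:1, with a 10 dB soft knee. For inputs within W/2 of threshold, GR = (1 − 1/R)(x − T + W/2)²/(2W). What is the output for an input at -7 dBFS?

x − T + W/2 = -7 − (-10) + 5 = 8.
GR = (1 − 1/4) × 8² / 20 = 0.75 × 64 / 20 = 2.4 dB.
Output = -7 − 2.4 = -9.4 dBFS.

-9.4 dBFS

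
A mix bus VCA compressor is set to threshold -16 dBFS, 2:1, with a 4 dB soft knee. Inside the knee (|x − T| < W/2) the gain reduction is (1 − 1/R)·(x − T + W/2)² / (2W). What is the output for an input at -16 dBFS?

-16.25 dBFS

x − T + W/2 = -16 − (-16) + 2 = 2.
GR = (1 − 1/2) × 2² / 8 = 0.5 × 4 / 8 = 0.25 dB.
Output = -16 − 0.25 = -16.25 dBFS.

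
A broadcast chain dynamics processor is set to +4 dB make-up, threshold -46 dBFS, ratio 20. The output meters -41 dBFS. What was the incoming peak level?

-26 dBFS

Stripping the +4 dB make-up gives -45 dBFS at the gain stage.
That's 1 dB above the -46 dBFS threshold.
Before 20:1 compression the overshoot was 1 × 20 = 20 dB, so input = -46 + 20 = -26 dBFS.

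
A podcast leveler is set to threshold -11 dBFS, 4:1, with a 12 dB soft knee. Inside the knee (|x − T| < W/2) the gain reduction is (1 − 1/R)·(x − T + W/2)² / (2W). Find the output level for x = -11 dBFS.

-12.125 dBFS

x − T + W/2 = -11 − (-11) + 6 = 6.
GR = (1 − 1/4) × 6² / 24 = 0.75 × 36 / 24 = 1.125 dB.
Output = -11 − 1.125 = -12.125 dBFS.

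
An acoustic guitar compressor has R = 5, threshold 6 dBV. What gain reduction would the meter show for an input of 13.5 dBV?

6 dB

Overshoot = 13.5 − 6 = 7.5 dB.
After 5:1 compression the overshoot becomes 7.5/5 = 1.5 dB.
Gain reduction = 7.5 − 1.5 = 6 dB.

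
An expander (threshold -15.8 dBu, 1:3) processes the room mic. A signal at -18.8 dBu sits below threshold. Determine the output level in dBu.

-24.8 dBu

Below threshold, a 1:3 expander applies gain = (3−1)×(T − x) of attenuation.
(3−1) × 3 = 6 dB, so output = -18.8 − 6 = -24.8 dBu.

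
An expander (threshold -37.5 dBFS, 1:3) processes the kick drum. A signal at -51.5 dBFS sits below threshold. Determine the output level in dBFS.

Undershoot = (-37.5) − (-51.5) = 14 dB.
At 1:3, that expands to 42 dB under threshold.
Output = -37.5 − 42 = -79.5 dBFS.

-79.5 dBFS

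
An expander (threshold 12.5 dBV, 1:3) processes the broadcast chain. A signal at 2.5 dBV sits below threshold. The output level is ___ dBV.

The input is 10 dB below the 12.5 dBV threshold.
A 1:3 expander multiplies undershoot by 3: 10 × 3 = 30 dB below threshold.
Output = 12.5 − 30 = -17.5 dBV.

-17.5 dBV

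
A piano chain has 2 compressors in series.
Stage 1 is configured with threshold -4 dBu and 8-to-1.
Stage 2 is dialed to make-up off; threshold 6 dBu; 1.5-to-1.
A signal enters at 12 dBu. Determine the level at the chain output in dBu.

-2 dBu

Stage 1: overshoot 16 dB → 16/8 = 2 dB → -2 dBu.
Stage 2: -2 dBu ≤ 6 dBu, so stage 2 doesn't engage; output -2 dBu.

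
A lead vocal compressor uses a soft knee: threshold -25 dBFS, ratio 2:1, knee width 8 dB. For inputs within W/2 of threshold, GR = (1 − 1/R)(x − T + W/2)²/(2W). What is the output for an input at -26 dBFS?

x − T + W/2 = -26 − (-25) + 4 = 3.
GR = (1 − 1/2) × 3² / 16 = 0.5 × 9 / 16 = 0.28125 dB.
Output = -26 − 0.28125 = -26.28125 dBFS.

-26.28125 dBFS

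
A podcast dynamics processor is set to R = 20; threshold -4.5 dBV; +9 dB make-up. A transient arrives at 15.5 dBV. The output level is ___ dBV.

5.5 dBV

The input is 20 dB above the -4.5 dBV threshold.
20:1 compression reduces that to 20/20 = 1 dB over.
Output = -4.5 + 1 = -3.5 dBV; make-up adds 9 dB, giving 5.5 dBV.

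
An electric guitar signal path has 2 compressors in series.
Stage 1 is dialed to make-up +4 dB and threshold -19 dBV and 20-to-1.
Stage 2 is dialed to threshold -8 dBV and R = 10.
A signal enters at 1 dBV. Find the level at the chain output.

Stage 1: overshoot 20 dB → 20/20 = 1 dB → -18 dBV; +4 dB make-up → -14 dBV.
Stage 2: below threshold (-14 ≤ -8); passes unchanged; output -14 dBV.

-14 dBV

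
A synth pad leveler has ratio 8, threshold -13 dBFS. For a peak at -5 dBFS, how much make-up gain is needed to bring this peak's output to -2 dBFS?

10 dB

Overshoot 8 dB → 8/8 = 1 dB after compression, so the compressed level is -13 + 1 = -12 dBFS.
Make-up = target − compressed = -2 − (-12) = 10 dB.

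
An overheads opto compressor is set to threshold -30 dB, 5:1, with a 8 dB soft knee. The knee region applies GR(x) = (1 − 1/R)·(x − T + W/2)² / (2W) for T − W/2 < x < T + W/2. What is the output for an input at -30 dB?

-30.8 dB

x − T + W/2 = -30 − (-30) + 4 = 4.
GR = (1 − 1/5) × 4² / 16 = 0.8 × 16 / 16 = 0.8 dB.
Output = -30 − 0.8 = -30.8 dB.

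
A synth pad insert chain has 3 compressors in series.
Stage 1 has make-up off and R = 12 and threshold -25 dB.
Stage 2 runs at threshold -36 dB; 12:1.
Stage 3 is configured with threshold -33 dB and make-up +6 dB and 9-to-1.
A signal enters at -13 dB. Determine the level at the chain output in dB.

Stage 1: overshoot 12 dB → 12/12 = 1 dB → -24 dB.
Stage 2: overshoot 12 dB → 12/12 = 1 dB → -35 dB.
Stage 3: -35 dB ≤ -33 dB, so stage 3 doesn't engage; make-up brings it to -29 dB.

-29 dB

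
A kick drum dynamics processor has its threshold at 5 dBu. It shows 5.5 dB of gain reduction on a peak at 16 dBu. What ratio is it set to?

2:1

Input overshoot = 16 − 5 = 11 dB.
Output overshoot = 11 − 5.5 = 5.5 dB.
Ratio = input overshoot / output overshoot = 11 / 5.5 = 2.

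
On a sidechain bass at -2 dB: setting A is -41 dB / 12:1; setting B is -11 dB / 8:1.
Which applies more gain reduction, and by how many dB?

A, by 27.875 dB

A: GR = 39 − 39/12 = 35.75 dB.
B: GR = 9 − 9/8 = 7.875 dB.
A reduces 27.875 dB more.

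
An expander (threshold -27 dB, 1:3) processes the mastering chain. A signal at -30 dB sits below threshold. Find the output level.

Undershoot = (-27) − (-30) = 3 dB.
At 1:3, that expands to 9 dB under threshold.
Output = -27 − 9 = -36 dB.

-36 dB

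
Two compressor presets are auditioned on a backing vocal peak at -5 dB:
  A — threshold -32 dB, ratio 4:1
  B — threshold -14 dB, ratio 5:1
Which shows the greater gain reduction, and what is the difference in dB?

A: GR = 27 − 27/4 = 20.25 dB.
B: GR = 9 − 9/5 = 7.2 dB.
A applies 13.05 dB more gain reduction.

A, by 13.05 dB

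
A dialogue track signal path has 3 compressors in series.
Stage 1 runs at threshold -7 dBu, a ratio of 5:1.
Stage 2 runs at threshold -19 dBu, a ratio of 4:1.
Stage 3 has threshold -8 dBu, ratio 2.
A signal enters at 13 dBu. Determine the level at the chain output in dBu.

-15 dBu

Stage 1: 13 dBu is 20 dB over -7 dBu; at 5:1 that becomes 4 dB over, giving -3 dBu.
Stage 2: overshoot 16 dB → 16/4 = 4 dB → -15 dBu.
Stage 3: -15 dBu ≤ -8 dBu, so stage 3 doesn't engage; output -15 dBu.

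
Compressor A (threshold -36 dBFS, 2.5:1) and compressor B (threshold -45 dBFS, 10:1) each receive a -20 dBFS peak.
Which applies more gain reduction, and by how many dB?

A: GR = 16 − 16/2.5 = 9.6 dB.
B: GR = 25 − 25/10 = 22.5 dB.
B reduces 12.9 dB more.

B, by 12.9 dB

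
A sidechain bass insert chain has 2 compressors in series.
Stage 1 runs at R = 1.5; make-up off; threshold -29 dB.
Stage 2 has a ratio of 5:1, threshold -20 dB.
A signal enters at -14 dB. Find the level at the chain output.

-19.8 dB

Stage 1: overshoot 15 dB → 15/1.5 = 10 dB → -19 dB.
Stage 2: -19 dB is 1 dB over -20 dB; at 5:1 that becomes 0.2 dB over, giving -19.8 dB.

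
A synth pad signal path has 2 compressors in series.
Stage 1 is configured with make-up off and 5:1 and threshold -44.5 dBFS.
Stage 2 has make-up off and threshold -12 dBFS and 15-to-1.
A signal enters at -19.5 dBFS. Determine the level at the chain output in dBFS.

Stage 1: -19.5 dBFS is 25 dB over -44.5 dBFS; at 5:1 that becomes 5 dB over, giving -39.5 dBFS.
Stage 2: below threshold (-39.5 ≤ -12); passes unchanged; output -39.5 dBFS.

-39.5 dBFS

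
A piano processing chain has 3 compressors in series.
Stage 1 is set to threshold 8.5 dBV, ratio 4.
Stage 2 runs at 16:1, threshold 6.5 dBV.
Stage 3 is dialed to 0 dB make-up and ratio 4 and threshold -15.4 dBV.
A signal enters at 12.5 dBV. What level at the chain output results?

Stage 1: overshoot 4 dB → 4/4 = 1 dB → 9.5 dBV.
Stage 2: 9.5 dBV is 3 dB over 6.5 dBV; at 16:1 that becomes 0.1875 dB over, giving 6.6875 dBV.
Stage 3: 22.0875 dB above -15.4 dBV, reduced 4:1 to 5.521875 dB above → -9.878125 dBV.

-9.878125 dBV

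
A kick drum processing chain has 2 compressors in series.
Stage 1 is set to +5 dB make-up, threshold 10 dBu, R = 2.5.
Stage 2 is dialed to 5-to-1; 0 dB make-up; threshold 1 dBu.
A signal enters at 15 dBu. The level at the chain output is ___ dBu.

4.2 dBu

Stage 1: overshoot 5 dB → 5/2.5 = 2 dB → 12 dBu; +5 dB make-up → 17 dBu.
Stage 2: 17 dBu is 16 dB over 1 dBu; at 5:1 that becomes 3.2 dB over, giving 4.2 dBu.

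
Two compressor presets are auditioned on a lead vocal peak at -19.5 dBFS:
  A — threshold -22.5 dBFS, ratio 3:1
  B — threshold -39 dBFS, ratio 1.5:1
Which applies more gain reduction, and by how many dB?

B, by 4.5 dB

A: 3 dB over, compressed to 1 dB over, so 2 dB of GR.
B: 19.5 dB over, compressed to 13 dB over, so 6.5 dB of GR.
Difference: 4.5 dB in favour of B.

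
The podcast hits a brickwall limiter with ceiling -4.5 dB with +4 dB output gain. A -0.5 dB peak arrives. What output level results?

At ∞:1, everything above -4.5 dB is held at the ceiling.
Output gain then adds 4 dB: -4.5 + 4 = -0.5 dB.

-0.5 dB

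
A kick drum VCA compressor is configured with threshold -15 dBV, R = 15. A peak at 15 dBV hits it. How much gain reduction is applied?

28 dB

15 dBV exceeds the threshold by 30 dB.
After 15:1 compression the overshoot becomes 30/15 = 2 dB.
Gain reduction = 30 − 2 = 28 dB.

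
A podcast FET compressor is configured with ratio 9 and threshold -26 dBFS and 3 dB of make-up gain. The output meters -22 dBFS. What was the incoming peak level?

-17 dBFS

Before make-up, the level was -22 − 3 = -25 dBFS.
That's 1 dB above the -26 dBFS threshold.
Before 9:1 compression the overshoot was 1 × 9 = 9 dB, so input = -26 + 9 = -17 dBFS.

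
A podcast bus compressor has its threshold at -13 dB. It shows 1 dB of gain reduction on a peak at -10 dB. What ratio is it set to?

1.5:1

Input overshoot = -10 − (-13) = 3 dB.
Output overshoot = 3 − 1 = 2 dB.
Ratio = input overshoot / output overshoot = 3 / 2 = 1.5.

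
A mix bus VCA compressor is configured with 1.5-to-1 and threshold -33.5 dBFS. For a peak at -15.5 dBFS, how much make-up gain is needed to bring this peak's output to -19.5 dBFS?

Overshoot 18 dB → 18/1.5 = 12 dB after compression, so the compressed level is -33.5 + 12 = -21.5 dBFS.
Make-up = target − compressed = -19.5 − (-21.5) = 2 dB.

2 dB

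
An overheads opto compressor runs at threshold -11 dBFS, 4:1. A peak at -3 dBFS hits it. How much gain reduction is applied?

-3 dBFS exceeds the threshold by 8 dB.
A 4:1 ratio leaves 2 dB of that excess.
GR = overshoot in − overshoot out = 8 − 2 = 6 dB.

6 dB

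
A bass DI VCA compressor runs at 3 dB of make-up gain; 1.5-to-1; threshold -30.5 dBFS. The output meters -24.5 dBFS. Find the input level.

Remove make-up: -24.5 − 3 = -27.5 dBFS.
Post-compression overshoot = -27.5 − (-30.5) = 3 dB.
Input overshoot = R × output overshoot = 4.5 dB → input = -30.5 + 4.5 = -26 dBFS.

-26 dBFS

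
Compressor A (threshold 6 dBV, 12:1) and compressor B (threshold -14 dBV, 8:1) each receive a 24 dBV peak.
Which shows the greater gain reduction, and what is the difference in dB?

B, by 16.75 dB

A: GR = 18 − 18/12 = 16.5 dB.
B: GR = 38 − 38/8 = 33.25 dB.
B applies 16.75 dB more gain reduction.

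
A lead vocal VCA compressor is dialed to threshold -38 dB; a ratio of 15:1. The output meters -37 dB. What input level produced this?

Post-compression overshoot = -37 − (-38) = 1 dB.
Undo the ratio: input overshoot = 1 × 15 = 15 dB, giving input = -23 dB.

-23 dB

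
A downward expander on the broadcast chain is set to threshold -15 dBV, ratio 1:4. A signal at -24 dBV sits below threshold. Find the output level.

Below threshold, a 1:4 expander applies gain = (4−1)×(T − x) of attenuation.
(4−1) × 9 = 27 dB, so output = -24 − 27 = -51 dBV.

-51 dBV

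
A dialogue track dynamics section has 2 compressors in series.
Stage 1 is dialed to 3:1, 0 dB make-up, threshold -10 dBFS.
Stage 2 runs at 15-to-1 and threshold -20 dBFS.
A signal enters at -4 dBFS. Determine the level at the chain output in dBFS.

-19.2 dBFS

Stage 1: 6 dB above -10 dBFS, reduced 3:1 to 2 dB above → -8 dBFS.
Stage 2: overshoot 12 dB → 12/15 = 0.8 dB → -19.2 dBFS.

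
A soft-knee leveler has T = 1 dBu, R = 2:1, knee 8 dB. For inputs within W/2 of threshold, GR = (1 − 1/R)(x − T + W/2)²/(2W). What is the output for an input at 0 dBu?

-0.28125 dBu

x − T + W/2 = 0 − 1 + 4 = 3.
GR = (1 − 1/2) × 3² / 16 = 0.5 × 9 / 16 = 0.28125 dB.
Output = 0 − 0.28125 = -0.28125 dBu.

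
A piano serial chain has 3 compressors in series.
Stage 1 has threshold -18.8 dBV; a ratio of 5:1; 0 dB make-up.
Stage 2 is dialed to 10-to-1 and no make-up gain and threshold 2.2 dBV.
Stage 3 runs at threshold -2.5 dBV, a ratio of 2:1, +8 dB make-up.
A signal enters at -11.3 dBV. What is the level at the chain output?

-9.3 dBV

Stage 1: 7.5 dB above -18.8 dBV, reduced 5:1 to 1.5 dB above → -17.3 dBV.
Stage 2: -17.3 dBV ≤ 2.2 dBV, so stage 2 doesn't engage; output -17.3 dBV.
Stage 3: below threshold (-17.3 ≤ -2.5); passes unchanged; make-up brings it to -9.3 dBV.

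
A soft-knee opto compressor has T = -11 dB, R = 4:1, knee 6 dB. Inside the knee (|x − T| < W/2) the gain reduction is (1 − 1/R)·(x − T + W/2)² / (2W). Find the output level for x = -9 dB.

-10.5625 dB

x − T + W/2 = -9 − (-11) + 3 = 5.
GR = (1 − 1/4) × 5² / 12 = 0.75 × 25 / 12 = 1.5625 dB.
Output = -9 − 1.5625 = -10.5625 dB.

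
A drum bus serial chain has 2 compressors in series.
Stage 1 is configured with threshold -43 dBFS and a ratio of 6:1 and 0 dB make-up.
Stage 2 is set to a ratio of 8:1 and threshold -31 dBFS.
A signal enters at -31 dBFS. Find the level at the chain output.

Stage 1: overshoot 12 dB → 12/6 = 2 dB → -41 dBFS.
Stage 2: -41 dBFS ≤ -31 dBFS, so stage 2 doesn't engage; output -41 dBFS.

-41 dBFS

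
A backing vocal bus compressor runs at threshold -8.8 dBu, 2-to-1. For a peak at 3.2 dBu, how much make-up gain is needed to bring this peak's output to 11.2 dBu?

The peak compresses to -8.8 + 12/2 = -2.8 dBu.
To reach 11.2 dBu requires 11.2 − (-2.8) = 14 dB of make-up.

14 dB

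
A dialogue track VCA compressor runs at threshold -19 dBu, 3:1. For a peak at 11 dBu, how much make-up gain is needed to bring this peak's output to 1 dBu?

10 dB

The peak compresses to -19 + 30/3 = -9 dBu.
To reach 1 dBu requires 1 − (-9) = 10 dB of make-up.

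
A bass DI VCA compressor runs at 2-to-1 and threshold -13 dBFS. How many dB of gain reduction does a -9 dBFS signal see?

2 dB

The signal is 4 dB above threshold.
A 2:1 ratio leaves 2 dB of that excess.
GR = overshoot in − overshoot out = 4 − 2 = 2 dB.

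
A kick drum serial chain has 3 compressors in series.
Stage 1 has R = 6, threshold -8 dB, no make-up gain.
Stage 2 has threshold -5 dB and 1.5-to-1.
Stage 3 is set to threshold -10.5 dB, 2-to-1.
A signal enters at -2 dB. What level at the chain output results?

-8.75 dB

Stage 1: 6 dB above -8 dB, reduced 6:1 to 1 dB above → -7 dB.
Stage 2: -7 dB is at or below the -5 dB threshold — no compression; output -7 dB.
Stage 3: overshoot 3.5 dB → 3.5/2 = 1.75 dB → -8.75 dB.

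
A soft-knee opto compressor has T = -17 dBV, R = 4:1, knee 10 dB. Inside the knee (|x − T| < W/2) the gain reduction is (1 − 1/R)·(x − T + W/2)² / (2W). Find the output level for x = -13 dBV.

-16.0375 dBV

x − T + W/2 = -13 − (-17) + 5 = 9.
GR = (1 − 1/4) × 9² / 20 = 0.75 × 81 / 20 = 3.0375 dB.
Output = -13 − 3.0375 = -16.0375 dBV.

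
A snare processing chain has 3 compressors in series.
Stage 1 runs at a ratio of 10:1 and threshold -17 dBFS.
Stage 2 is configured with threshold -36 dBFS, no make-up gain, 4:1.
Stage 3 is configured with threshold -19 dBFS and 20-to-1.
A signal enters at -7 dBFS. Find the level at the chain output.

-31 dBFS

Stage 1: 10 dB above -17 dBFS, reduced 10:1 to 1 dB above → -16 dBFS.
Stage 2: overshoot 20 dB → 20/4 = 5 dB → -31 dBFS.
Stage 3: below threshold (-31 ≤ -19); passes unchanged; output -31 dBFS.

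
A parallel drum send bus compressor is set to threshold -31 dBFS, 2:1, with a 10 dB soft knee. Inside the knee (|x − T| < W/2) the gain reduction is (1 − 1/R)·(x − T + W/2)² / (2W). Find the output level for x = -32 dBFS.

x − T + W/2 = -32 − (-31) + 5 = 4.
GR = (1 − 1/2) × 4² / 20 = 0.5 × 16 / 20 = 0.4 dB.
Output = -32 − 0.4 = -32.4 dBFS.

-32.4 dBFS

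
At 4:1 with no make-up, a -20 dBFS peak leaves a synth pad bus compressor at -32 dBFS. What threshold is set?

-36 dBFS

Let T be the threshold. Output overshoot = (input overshoot)/R, so -32 − T = (-20 − T)/4.
4·(-32 − T) = -20 − T → 3·T = -128 − (-20) = -108.
T = -108/3 = -36 dBFS.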